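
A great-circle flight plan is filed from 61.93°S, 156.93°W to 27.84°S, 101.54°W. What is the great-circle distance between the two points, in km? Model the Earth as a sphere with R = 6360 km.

cos σ = sin φ₁ sin φ₂ + cos φ₁ cos φ₂ cos Δλ
      = sin(-61.93°)sin(-27.84°) + cos(-61.93°)cos(-27.84°)cos(55.39°) = 0.6484
σ = 49.579° → d = Rσ = 6360·0.86531 = 5503 km

5503 km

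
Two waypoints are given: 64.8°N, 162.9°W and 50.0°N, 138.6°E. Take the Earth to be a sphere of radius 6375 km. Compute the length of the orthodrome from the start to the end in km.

Haversine: a = sin²(Δφ/2)+cos φ₁ cos φ₂ sin²(Δλ/2) = 0.08193;  σ = 2·atan2(√a,√(1−a))
σ = 33.265° → d = Rσ = 6375·0.58059 = 3701 km

3701 km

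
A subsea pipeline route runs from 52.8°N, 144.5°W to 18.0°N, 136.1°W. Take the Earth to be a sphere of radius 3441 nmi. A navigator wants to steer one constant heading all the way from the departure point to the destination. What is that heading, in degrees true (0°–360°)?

169.2°

Meridional parts: M(φ₁)=+1.0890, M(φ₂)=+0.3195 → ΔM = -0.7696;  Δλ = +0.1466 rad
tan C = Δλ / ΔM = -0.1905 → C = 169.21°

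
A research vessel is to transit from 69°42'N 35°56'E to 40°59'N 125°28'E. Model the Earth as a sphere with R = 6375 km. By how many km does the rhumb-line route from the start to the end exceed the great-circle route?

Great circle: cos σ = sin φ₁ sin φ₂ + cos φ₁ cos φ₂ cos Δλ,  σ = 0.9056 rad → d_gc = 5773.0 km
Rhumb line: Δψ = -0.9347, q = Δφ/Δψ = 0.5362, d_rh = R√(Δφ²+q²Δλ²) = 6224.2 km
Excess = 6224.2 − 5773.0 = 451.2 ≈ 451 km

451 km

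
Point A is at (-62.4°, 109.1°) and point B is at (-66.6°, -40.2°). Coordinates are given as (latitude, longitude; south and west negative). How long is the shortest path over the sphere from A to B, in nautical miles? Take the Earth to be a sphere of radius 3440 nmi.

Haversine: a = sin²(Δφ/2)+cos φ₁ cos φ₂ sin²(Δλ/2) = 0.17245;  σ = 2·atan2(√a,√(1−a))
σ = 49.072° → d = Rσ = 3440·0.85647 = 2946 nmi

2946 nmi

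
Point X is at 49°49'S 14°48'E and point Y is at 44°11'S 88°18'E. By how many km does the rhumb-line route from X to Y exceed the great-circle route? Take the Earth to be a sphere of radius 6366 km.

219 km

Great circle: cos σ = sin φ₁ sin φ₂ + cos φ₁ cos φ₂ cos Δλ,  σ = 0.8448 rad → d_gc = 5378.0 km
Rhumb line: Δψ = +0.1444, q = Δφ/Δψ = 0.6811, d_rh = R√(Δφ²+q²Δλ²) = 5597.2 km
Excess = 5597.2 − 5378.0 = 219.2 ≈ 219 km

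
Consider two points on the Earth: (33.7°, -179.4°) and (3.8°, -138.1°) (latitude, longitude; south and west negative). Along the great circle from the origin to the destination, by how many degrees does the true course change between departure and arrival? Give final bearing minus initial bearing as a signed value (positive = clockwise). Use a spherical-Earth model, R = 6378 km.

+14.3°

At departure: θ₁ = atan2(sin Δλ cos φ₂, cos φ₁ sin φ₂ − sin φ₁ cos φ₂ cos Δλ) = 118.72°
At arrival: θ₂ = atan2(sin Δλ cos φ₁, −cos φ₂ sin φ₁ + sin φ₂ cos φ₁ cos Δλ) = 133.01°
Δθ = θ₂ − θ₁ = +14.3°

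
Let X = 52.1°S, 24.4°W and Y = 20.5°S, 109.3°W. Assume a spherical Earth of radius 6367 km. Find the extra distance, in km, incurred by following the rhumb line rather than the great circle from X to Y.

Great circle: cos σ = sin φ₁ sin φ₂ + cos φ₁ cos φ₂ cos Δλ,  σ = 1.2371 rad → d_gc = 7876.93 km
Rhumb line: Δψ = +0.7033, q = Δφ/Δψ = 0.7842, d_rh = R√(Δφ²+q²Δλ²) = 8189.37 km
Excess = 8189.37 − 7876.93 = 312.44 ≈ 312 km

312 km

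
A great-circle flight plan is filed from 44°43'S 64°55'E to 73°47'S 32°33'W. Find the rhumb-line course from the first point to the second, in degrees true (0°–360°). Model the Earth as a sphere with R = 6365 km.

Δψ = ln[tan(π/4+φ₂/2)/tan(π/4+φ₁/2)] = -1.0742
Δλ = -1.7011 rad (taken the short way round)
course = atan2(Δλ, Δψ) = 237.73°

237.7°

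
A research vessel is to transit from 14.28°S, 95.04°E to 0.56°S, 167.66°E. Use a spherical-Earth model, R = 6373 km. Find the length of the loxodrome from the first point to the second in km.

8134 km

Δψ = ln[tan(π/4+φ₂/2)/tan(π/4+φ₁/2)] = +0.2421;  Δφ = +0.2395 rad,  Δλ = +1.2675 rad
q = Δφ/Δψ = 0.9892
d = R·√(Δφ² + q²Δλ²) = 6373·1.27640 = 8134 km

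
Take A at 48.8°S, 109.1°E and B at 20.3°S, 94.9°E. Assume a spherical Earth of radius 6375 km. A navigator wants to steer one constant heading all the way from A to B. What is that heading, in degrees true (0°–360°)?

338.1°

Meridional parts: M(φ₁)=-0.9785, M(φ₂)=-0.3620 → ΔM = +0.6165;  Δλ = -0.2478 rad
tan C = Δλ / ΔM = -0.4020 → C = 338.10°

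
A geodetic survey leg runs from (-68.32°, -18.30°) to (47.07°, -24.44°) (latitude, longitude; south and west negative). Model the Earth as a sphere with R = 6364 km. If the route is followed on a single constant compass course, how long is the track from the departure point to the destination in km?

Rhumb course C = atan2(Δλ, Δψ) with Δψ = ln[tan(π/4+φ₂/2)/tan(π/4+φ₁/2)] = +2.5864, Δλ = -0.1072 → C = 357.63°
d = R·|Δφ| / |cos C| = 6364·2.01394 / 0.99914 = 12828 km

12828 km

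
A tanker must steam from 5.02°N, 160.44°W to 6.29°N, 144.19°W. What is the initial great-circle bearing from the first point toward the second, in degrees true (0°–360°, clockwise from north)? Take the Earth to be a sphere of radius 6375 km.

84.7°

N = sin Δλ·cos φ₂ = +0.2781;  D = cos φ₁ sin φ₂ − sin φ₁ cos φ₂ cos Δλ = +0.0256
initial course = atan2(N, D) = 84.73°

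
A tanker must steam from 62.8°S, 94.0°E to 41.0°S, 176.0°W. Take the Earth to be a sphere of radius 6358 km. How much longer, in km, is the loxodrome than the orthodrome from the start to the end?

Great circle: cos σ = sin φ₁ sin φ₂ + cos φ₁ cos φ₂ cos Δλ,  σ = 0.9478 rad → d_gc = 6025.8 km
Rhumb line: Δψ = +0.6333, q = Δφ/Δψ = 0.6008, d_rh = R√(Δφ²+q²Δλ²) = 6469.8 km
Excess = 6469.8 − 6025.8 = 444.0 ≈ 444 km

444 km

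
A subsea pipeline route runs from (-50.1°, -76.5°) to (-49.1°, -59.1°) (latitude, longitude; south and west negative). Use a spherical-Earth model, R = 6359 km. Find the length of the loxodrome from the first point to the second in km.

1256 km

Rhumb course C = atan2(Δλ, Δψ) with Δψ = ln[tan(π/4+φ₂/2)/tan(π/4+φ₁/2)] = +0.0269, Δλ = +0.3037 → C = 84.93°
d = R·|Δφ| / |cos C| = 6359·0.01745 / 0.08833 = 1256 km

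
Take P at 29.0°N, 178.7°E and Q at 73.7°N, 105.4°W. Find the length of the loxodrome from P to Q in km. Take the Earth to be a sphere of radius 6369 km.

6808 km

Δψ = ln[tan(π/4+φ₂/2)/tan(π/4+φ₁/2)] = +1.4142;  Δφ = +0.7802 rad,  Δλ = +1.3247 rad
q = Δφ/Δψ = 0.5517
d = R·√(Δφ² + q²Δλ²) = 6369·1.06898 = 6808 km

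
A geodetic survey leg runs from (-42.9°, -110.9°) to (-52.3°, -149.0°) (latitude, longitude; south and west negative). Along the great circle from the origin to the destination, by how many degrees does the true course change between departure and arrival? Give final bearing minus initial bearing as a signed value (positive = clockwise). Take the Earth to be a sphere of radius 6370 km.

+28.7°

At departure: θ₁ = atan2(sin Δλ cos φ₂, cos φ₁ sin φ₂ − sin φ₁ cos φ₂ cos Δλ) = 236.26°
At arrival: θ₂ = atan2(sin Δλ cos φ₁, −cos φ₂ sin φ₁ + sin φ₂ cos φ₁ cos Δλ) = 264.96°
Δθ = θ₂ − θ₁ = +28.7°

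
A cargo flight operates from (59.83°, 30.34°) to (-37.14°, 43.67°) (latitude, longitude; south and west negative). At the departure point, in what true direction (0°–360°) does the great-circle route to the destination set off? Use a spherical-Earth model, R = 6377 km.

N = sin Δλ·cos φ₂ = +0.1838;  D = cos φ₁ sin φ₂ − sin φ₁ cos φ₂ cos Δλ = -0.9740
initial course = atan2(N, D) = 169.31°

169.3°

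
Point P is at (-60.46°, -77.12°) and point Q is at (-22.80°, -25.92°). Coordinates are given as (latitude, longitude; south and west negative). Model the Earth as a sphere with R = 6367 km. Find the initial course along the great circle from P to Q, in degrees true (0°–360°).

66.6°

θ = atan2( sin Δλ·cos φ₂ ,  cos φ₁ sin φ₂ − sin φ₁ cos φ₂ cos Δλ )
  = atan2(+0.7184, +0.3115) = 66.56°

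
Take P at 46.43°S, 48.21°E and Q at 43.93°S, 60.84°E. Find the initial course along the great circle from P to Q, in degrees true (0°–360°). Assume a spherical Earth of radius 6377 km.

78.9°

θ = atan2( sin Δλ·cos φ₂ ,  cos φ₁ sin φ₂ − sin φ₁ cos φ₂ cos Δλ )
  = atan2(+0.1575, +0.0310) = 78.87°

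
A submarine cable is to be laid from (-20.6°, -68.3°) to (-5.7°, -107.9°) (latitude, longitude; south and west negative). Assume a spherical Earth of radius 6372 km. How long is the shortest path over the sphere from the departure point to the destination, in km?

Haversine: a = sin²(Δφ/2)+cos φ₁ cos φ₂ sin²(Δλ/2) = 0.12369;  σ = 2·atan2(√a,√(1−a))
σ = 41.182° → d = Rσ = 6372·0.71876 = 4580 km

4580 km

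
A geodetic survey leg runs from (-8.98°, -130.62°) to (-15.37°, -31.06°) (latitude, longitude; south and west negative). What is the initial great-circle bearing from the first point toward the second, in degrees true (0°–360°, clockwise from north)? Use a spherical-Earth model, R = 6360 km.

106.8°

N = sin Δλ·cos φ₂ = +0.9508;  D = cos φ₁ sin φ₂ − sin φ₁ cos φ₂ cos Δλ = -0.2868
initial course = atan2(N, D) = 106.78°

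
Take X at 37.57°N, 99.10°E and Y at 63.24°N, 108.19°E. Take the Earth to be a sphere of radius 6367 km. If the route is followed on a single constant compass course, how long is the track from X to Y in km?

Rhumb course C = atan2(Δλ, Δψ) with Δψ = ln[tan(π/4+φ₂/2)/tan(π/4+φ₁/2)] = +0.7276, Δλ = +0.1587 → C = 12.30°
d = R·|Δφ| / |cos C| = 6367·0.44803 / 0.97704 = 2920 km

2920 km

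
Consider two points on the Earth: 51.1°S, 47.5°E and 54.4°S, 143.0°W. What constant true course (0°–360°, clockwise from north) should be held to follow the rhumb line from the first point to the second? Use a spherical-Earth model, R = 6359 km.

Δψ = ln[tan(π/4+φ₂/2)/tan(π/4+φ₁/2)] = -0.0952
Δλ = +2.9583 rad (taken the short way round)
course = atan2(Δλ, Δψ) = 91.84°

91.8°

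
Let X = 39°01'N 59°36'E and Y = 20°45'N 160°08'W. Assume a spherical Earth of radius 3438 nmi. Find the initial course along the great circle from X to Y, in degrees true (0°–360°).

θ = atan2( sin Δλ·cos φ₂ ,  cos φ₁ sin φ₂ − sin φ₁ cos φ₂ cos Δλ )
  = atan2(+0.5978, +0.7280) = 39.39°

39.4°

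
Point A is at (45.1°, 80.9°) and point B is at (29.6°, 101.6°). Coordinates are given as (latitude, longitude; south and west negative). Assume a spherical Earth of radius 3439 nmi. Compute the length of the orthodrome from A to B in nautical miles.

cos σ = sin φ₁ sin φ₂ + cos φ₁ cos φ₂ cos Δλ
      = sin(45.10°)sin(29.60°) + cos(45.10°)cos(29.60°)cos(20.70°) = 0.9240
σ = 22.481° → d = Rσ = 3439·0.39236 = 1349 nmi

1349 nmi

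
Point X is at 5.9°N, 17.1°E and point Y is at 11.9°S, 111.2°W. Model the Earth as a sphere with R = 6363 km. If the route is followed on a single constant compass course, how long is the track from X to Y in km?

14308 km

Rhumb course C = atan2(Δλ, Δψ) with Δψ = ln[tan(π/4+φ₂/2)/tan(π/4+φ₁/2)] = -0.3124, Δλ = -2.2393 → C = 262.06°
d = R·|Δφ| / |cos C| = 6363·0.31067 / 0.13816 = 14308 km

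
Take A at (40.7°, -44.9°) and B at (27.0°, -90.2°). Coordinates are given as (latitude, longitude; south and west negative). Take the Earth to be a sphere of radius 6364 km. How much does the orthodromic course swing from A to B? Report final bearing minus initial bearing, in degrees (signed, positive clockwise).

At departure: θ₁ = atan2(sin Δλ cos φ₂, cos φ₁ sin φ₂ − sin φ₁ cos φ₂ cos Δλ) = 264.18°
At arrival: θ₂ = atan2(sin Δλ cos φ₁, −cos φ₂ sin φ₁ + sin φ₂ cos φ₁ cos Δλ) = 237.83°
Δθ = θ₂ − θ₁ = -26.4°

-26.4°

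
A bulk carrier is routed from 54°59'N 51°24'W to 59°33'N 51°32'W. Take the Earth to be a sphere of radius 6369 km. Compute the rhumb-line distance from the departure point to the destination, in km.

Rhumb course C = atan2(Δλ, Δψ) with Δψ = ln[tan(π/4+φ₂/2)/tan(π/4+φ₁/2)] = +0.1476, Δλ = -0.0023 → C = 359.10°
d = R·|Δφ| / |cos C| = 6369·0.07970 / 0.99988 = 508 km

508 km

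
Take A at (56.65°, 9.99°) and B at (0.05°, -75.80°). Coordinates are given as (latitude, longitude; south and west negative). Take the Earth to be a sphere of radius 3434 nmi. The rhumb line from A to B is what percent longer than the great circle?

3.0%

Great circle: σ = 1.5297 rad → d_gc = Rσ = 5253.0 nmi
Rhumb: Δφ = -0.9879, Δλ = -1.4973, Δψ = -1.2046, q = Δφ/Δψ = 0.8200 → d_rh = R√(Δφ²+q²Δλ²) = 5411.7 nmi
Excess = (5411.7 − 5253.0) / 5253.0 = 158.7 / 5253.0 = 3.02% ≈ 3.0%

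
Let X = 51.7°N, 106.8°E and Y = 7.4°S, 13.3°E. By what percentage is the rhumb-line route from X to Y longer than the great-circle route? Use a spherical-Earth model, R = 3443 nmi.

Great circle: σ = 1.7098 rad → d_gc = Rσ = 5887.0 nmi
Rhumb: Δφ = -1.0315, Δλ = -1.6319, Δψ = -1.1872, q = Δφ/Δψ = 0.8688 → d_rh = R√(Δφ²+q²Δλ²) = 6036.8 nmi
Excess = (6036.8 − 5887.0) / 5887.0 = 149.8 / 5887.0 = 2.54% ≈ 2.5%

2.5%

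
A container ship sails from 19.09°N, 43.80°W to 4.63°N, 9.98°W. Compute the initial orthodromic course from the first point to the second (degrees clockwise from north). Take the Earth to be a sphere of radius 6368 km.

109.3°

θ = atan2( sin Δλ·cos φ₂ ,  cos φ₁ sin φ₂ − sin φ₁ cos φ₂ cos Δλ )
  = atan2(+0.5548, -0.1945) = 109.32°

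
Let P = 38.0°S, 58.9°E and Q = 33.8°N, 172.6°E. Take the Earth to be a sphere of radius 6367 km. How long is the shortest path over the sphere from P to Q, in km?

Haversine: a = sin²(Δφ/2)+cos φ₁ cos φ₂ sin²(Δλ/2) = 0.80285;  σ = 2·atan2(√a,√(1−a))
σ = 127.279° → d = Rσ = 6367·2.22144 = 14144 km

14144 km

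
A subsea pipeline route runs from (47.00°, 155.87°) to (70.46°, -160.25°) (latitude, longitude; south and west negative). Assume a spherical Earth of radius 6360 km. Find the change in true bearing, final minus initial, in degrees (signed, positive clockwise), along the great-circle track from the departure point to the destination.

+38.7°

At departure: θ₁ = atan2(sin Δλ cos φ₂, cos φ₁ sin φ₂ − sin φ₁ cos φ₂ cos Δλ) = 26.43°
At arrival: θ₂ = atan2(sin Δλ cos φ₁, −cos φ₂ sin φ₁ + sin φ₂ cos φ₁ cos Δλ) = 65.18°
Δθ = θ₂ − θ₁ = +38.7°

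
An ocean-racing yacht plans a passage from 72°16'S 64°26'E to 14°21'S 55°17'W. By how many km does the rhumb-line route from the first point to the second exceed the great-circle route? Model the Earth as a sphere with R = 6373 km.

Great circle: cos σ = sin φ₁ sin φ₂ + cos φ₁ cos φ₂ cos Δλ,  σ = 1.4809 rad → d_gc = 9437.7 km
Rhumb line: Δψ = +1.6048, q = Δφ/Δψ = 0.6299, d_rh = R√(Δφ²+q²Δλ²) = 10576.0 km
Excess = 10576.0 − 9437.7 = 1138.3 ≈ 1138 km

1138 km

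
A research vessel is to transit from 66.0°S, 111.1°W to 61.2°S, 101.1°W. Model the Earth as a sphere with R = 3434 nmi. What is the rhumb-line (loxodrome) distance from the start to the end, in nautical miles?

392 nmi

Δψ = ln[tan(π/4+φ₂/2)/tan(π/4+φ₁/2)] = +0.1889;  Δφ = +0.0838 rad,  Δλ = +0.1745 rad
q = Δφ/Δψ = 0.4434
d = R·√(Δφ² + q²Δλ²) = 3434·0.11406 = 392 nmi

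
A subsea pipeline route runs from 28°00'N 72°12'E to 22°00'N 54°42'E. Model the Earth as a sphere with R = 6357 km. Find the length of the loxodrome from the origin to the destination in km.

Δψ = ln[tan(π/4+φ₂/2)/tan(π/4+φ₁/2)] = -0.1156;  Δφ = -0.1047 rad,  Δλ = -0.3054 rad
q = Δφ/Δψ = 0.9057
d = R·√(Δφ² + q²Δλ²) = 6357·0.29579 = 1880 km

1880 km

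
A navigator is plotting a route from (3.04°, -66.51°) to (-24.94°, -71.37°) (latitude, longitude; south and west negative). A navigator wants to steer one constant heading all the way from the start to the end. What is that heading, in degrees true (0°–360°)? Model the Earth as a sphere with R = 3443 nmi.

189.6°

Meridional parts: M(φ₁)=+0.0531, M(φ₂)=-0.4497 → ΔM = -0.5028;  Δλ = -0.0848 rad
tan C = Δλ / ΔM = +0.1687 → C = 189.58°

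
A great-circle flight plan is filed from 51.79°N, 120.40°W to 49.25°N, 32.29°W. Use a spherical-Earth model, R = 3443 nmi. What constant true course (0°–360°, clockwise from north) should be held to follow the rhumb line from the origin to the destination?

92.6°

Δψ = ln[tan(π/4+φ₂/2)/tan(π/4+φ₁/2)] = -0.0697
Δλ = +1.5378 rad (taken the short way round)
course = atan2(Δλ, Δψ) = 92.60°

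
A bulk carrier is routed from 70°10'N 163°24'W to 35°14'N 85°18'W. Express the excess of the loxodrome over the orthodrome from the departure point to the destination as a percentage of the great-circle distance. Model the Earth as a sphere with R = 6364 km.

Great circle: σ = 0.9275 rad → d_gc = Rσ = 5902.6 km
Rhumb: Δφ = -0.6097, Δλ = +1.3631, Δψ = -1.0861, q = Δφ/Δψ = 0.5613 → d_rh = R√(Δφ²+q²Δλ²) = 6226.4 km
Excess = (6226.4 − 5902.6) / 5902.6 = 323.8 / 5902.6 = 5.49% ≈ 5.5%

5.5%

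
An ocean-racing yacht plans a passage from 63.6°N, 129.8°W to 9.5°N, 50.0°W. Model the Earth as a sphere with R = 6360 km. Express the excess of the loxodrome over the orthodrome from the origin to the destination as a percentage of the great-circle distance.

Great circle: σ = 1.3433 rad → d_gc = Rσ = 8543.7 km
Rhumb: Δφ = -0.9442, Δλ = +1.3928, Δψ = -1.2835, q = Δφ/Δψ = 0.7356 → d_rh = R√(Δφ²+q²Δλ²) = 8861.5 km
Excess = (8861.5 − 8543.7) / 8543.7 = 317.8 / 8543.7 = 3.72% ≈ 3.7%

3.7%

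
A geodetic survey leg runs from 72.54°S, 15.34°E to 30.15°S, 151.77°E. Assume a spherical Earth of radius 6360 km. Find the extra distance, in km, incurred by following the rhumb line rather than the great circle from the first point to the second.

1586 km

Great circle: cos σ = sin φ₁ sin φ₂ + cos φ₁ cos φ₂ cos Δλ,  σ = 1.2754 rad → d_gc = 8111.4 km
Rhumb line: Δψ = +1.3213, q = Δφ/Δψ = 0.5599, d_rh = R√(Δφ²+q²Δλ²) = 9697.5 km
Excess = 9697.5 − 8111.4 = 1586.1 ≈ 1586 km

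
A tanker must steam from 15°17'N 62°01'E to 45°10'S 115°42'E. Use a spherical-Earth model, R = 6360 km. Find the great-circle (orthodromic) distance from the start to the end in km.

Haversine: a = sin²(Δφ/2)+cos φ₁ cos φ₂ sin²(Δλ/2) = 0.39207;  σ = 2·atan2(√a,√(1−a))
σ = 77.534° → d = Rσ = 6360·1.35322 = 8606 km

8606 km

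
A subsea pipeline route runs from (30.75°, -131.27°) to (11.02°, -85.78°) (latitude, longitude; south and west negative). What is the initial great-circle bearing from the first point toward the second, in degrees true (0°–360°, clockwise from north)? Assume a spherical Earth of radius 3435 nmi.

105.0°

θ = atan2( sin Δλ·cos φ₂ ,  cos φ₁ sin φ₂ − sin φ₁ cos φ₂ cos Δλ )
  = atan2(+0.7000, -0.1875) = 105.00°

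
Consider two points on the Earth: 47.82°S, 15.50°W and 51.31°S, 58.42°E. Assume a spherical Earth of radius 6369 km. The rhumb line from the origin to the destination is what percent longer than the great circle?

Great circle: σ = 0.8028 rad → d_gc = Rσ = 5113.3 km
Rhumb: Δφ = -0.0609, Δλ = +1.2901, Δψ = -0.0940, q = Δφ/Δψ = 0.6482 → d_rh = R√(Δφ²+q²Δλ²) = 5340.4 km
Excess = (5340.4 − 5113.3) / 5113.3 = 227.1 / 5113.3 = 4.44% ≈ 4.4%

4.4%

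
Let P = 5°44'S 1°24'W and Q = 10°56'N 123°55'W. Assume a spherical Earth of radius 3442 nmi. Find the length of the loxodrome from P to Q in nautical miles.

7395 nmi

Δψ = ln[tan(π/4+φ₂/2)/tan(π/4+φ₁/2)] = +0.2922;  Δφ = +0.2909 rad,  Δλ = -2.1383 rad
q = Δφ/Δψ = 0.9954
d = R·√(Δφ² + q²Δλ²) = 3442·2.14833 = 7395 nmi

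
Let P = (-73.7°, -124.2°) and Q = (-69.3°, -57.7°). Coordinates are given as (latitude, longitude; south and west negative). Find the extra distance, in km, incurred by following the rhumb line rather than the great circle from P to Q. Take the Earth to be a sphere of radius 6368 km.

120 km

Great circle: cos σ = sin φ₁ sin φ₂ + cos φ₁ cos φ₂ cos Δλ,  σ = 0.3557 rad → d_gc = 2265.1 km
Rhumb line: Δψ = +0.2432, q = Δφ/Δψ = 0.3158, d_rh = R√(Δφ²+q²Δλ²) = 2385.0 km
Excess = 2385.0 − 2265.1 = 119.9 ≈ 120 km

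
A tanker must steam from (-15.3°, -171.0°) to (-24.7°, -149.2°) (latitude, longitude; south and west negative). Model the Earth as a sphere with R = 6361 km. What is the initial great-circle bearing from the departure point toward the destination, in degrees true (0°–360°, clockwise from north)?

N = sin Δλ·cos φ₂ = +0.3374;  D = cos φ₁ sin φ₂ − sin φ₁ cos φ₂ cos Δλ = -0.1805
initial course = atan2(N, D) = 118.14°

118.1°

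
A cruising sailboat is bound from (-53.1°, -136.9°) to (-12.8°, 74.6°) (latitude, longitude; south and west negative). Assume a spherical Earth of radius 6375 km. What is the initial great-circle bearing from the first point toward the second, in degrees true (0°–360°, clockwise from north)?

N = sin Δλ·cos φ₂ = -0.5095;  D = cos φ₁ sin φ₂ − sin φ₁ cos φ₂ cos Δλ = -0.7979
initial course = atan2(N, D) = 212.56°

212.6°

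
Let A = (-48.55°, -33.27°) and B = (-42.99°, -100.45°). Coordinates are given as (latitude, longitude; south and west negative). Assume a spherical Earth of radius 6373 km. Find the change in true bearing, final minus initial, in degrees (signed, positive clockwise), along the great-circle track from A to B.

Initial bearing θ₁ = atan2(sin Δλ cos φ₂, cos φ₁ sin φ₂ − sin φ₁ cos φ₂ cos Δλ) = 250.50°
Final bearing θ₂ = (initial bearing from the destination back to the start) + 180° = 301.45°
Δθ = θ₂ − θ₁ = +51.0°

+51.0°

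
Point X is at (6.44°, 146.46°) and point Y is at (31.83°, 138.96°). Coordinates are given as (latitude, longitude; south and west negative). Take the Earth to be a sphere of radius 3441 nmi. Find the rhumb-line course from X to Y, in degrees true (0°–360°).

344.6°

Meridional parts: M(φ₁)=+0.1126, M(φ₂)=+0.5865 → ΔM = +0.4739;  Δλ = -0.1309 rad
tan C = Δλ / ΔM = -0.2762 → C = 344.56°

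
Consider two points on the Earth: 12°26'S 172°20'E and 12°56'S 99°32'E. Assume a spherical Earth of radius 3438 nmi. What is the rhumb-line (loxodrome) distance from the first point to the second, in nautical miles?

4262 nmi

Δψ = ln[tan(π/4+φ₂/2)/tan(π/4+φ₁/2)] = -0.0089;  Δφ = -0.0087 rad,  Δλ = -1.2706 rad
q = Δφ/Δψ = 0.9756
d = R·√(Δφ² + q²Δλ²) = 3438·1.23962 = 4262 nmi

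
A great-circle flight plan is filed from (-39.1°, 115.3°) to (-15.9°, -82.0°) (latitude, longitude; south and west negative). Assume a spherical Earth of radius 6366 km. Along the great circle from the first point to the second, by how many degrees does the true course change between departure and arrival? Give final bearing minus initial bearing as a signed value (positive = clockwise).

-144.2°

Initial bearing θ₁ = atan2(sin Δλ cos φ₂, cos φ₁ sin φ₂ − sin φ₁ cos φ₂ cos Δλ) = 160.14°
Final bearing θ₂ = (initial bearing from the destination back to the start) + 180° = 15.91°
Δθ = θ₂ − θ₁ = -144.2°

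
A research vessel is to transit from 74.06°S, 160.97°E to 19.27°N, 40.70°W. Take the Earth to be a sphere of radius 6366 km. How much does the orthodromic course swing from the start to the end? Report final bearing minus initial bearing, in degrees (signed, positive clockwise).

At departure: θ₁ = atan2(sin Δλ cos φ₂, cos φ₁ sin φ₂ − sin φ₁ cos φ₂ cos Δλ) = 155.16°
At arrival: θ₂ = atan2(sin Δλ cos φ₁, −cos φ₂ sin φ₁ + sin φ₂ cos φ₁ cos Δλ) = 7.02°
Δθ = θ₂ − θ₁ = -148.1°

-148.1°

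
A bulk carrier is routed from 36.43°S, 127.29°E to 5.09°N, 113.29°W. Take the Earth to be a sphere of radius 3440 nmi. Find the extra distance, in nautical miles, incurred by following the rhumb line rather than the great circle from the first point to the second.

178 nmi

Great circle: cos σ = sin φ₁ sin φ₂ + cos φ₁ cos φ₂ cos Δλ,  σ = 2.0335 rad → d_gc = 6995.1 nmi
Rhumb line: Δψ = +0.7725, q = Δφ/Δψ = 0.9380, d_rh = R√(Δφ²+q²Δλ²) = 7172.7 nmi
Excess = 7172.7 − 6995.1 = 177.6 ≈ 178 nmi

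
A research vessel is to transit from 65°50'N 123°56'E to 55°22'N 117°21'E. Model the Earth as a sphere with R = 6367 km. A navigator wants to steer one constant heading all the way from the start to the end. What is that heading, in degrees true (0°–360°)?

197.0°

Meridional parts: M(φ₁)=+1.5414, M(φ₂)=+1.1654 → ΔM = -0.3760;  Δλ = -0.1149 rad
tan C = Δλ / ΔM = +0.3056 → C = 196.99°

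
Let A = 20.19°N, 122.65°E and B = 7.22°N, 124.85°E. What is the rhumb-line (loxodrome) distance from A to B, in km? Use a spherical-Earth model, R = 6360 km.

Rhumb course C = atan2(Δλ, Δψ) with Δψ = ln[tan(π/4+φ₂/2)/tan(π/4+φ₁/2)] = -0.2336, Δλ = +0.0384 → C = 170.66°
d = R·|Δφ| / |cos C| = 6360·0.22637 / 0.98675 = 1459 km

1459 km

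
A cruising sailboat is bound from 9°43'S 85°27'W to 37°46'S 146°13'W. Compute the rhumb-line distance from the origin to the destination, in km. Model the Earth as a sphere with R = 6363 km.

6841 km

Rhumb course C = atan2(Δλ, Δψ) with Δψ = ln[tan(π/4+φ₂/2)/tan(π/4+φ₁/2)] = -0.5424, Δλ = -1.0606 → C = 242.91°
d = R·|Δφ| / |cos C| = 6363·0.48956 / 0.45534 = 6841 km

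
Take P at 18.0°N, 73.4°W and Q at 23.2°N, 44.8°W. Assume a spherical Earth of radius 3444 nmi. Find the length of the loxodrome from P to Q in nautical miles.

1639 nmi

Δψ = ln[tan(π/4+φ₂/2)/tan(π/4+φ₁/2)] = +0.0970;  Δφ = +0.0908 rad,  Δλ = +0.4992 rad
q = Δφ/Δψ = 0.9356
d = R·√(Δφ² + q²Δλ²) = 3444·0.47578 = 1639 nmi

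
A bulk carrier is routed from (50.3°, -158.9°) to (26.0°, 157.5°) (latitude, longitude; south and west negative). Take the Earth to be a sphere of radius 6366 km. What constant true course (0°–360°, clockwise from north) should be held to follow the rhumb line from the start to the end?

234.2°

Meridional parts: M(φ₁)=+1.0189, M(φ₂)=+0.4702 → ΔM = -0.5486;  Δλ = -0.7610 rad
tan C = Δλ / ΔM = +1.3870 → C = 234.21°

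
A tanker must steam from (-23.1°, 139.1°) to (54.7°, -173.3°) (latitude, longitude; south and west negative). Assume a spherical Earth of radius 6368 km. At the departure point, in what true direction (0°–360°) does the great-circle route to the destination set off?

25.3°

θ = atan2( sin Δλ·cos φ₂ ,  cos φ₁ sin φ₂ − sin φ₁ cos φ₂ cos Δλ )
  = atan2(+0.4267, +0.9036) = 25.28°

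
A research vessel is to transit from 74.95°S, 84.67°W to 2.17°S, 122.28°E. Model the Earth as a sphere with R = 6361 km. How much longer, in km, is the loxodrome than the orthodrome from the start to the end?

Great circle: cos σ = sin φ₁ sin φ₂ + cos φ₁ cos φ₂ cos Δλ,  σ = 1.7668 rad → d_gc = 11238.49 km
Rhumb line: Δψ = +1.9863, q = Δφ/Δψ = 0.6395, d_rh = R√(Δφ²+q²Δλ²) = 13541.00 km
Excess = 13541.00 − 11238.49 = 2302.51 ≈ 2303 km

2303 km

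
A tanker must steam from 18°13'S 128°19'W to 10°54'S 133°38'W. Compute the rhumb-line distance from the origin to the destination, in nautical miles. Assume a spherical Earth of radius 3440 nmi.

537 nmi

Rhumb course C = atan2(Δλ, Δψ) with Δψ = ln[tan(π/4+φ₂/2)/tan(π/4+φ₁/2)] = +0.1320, Δλ = -0.0928 → C = 324.90°
d = R·|Δφ| / |cos C| = 3440·0.12770 / 0.81816 = 537 nmi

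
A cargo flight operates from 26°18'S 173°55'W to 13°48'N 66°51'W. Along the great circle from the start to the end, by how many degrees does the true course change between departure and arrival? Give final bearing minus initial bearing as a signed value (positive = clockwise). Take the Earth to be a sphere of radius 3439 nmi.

At departure: θ₁ = atan2(sin Δλ cos φ₂, cos φ₁ sin φ₂ − sin φ₁ cos φ₂ cos Δλ) = 84.61°
At arrival: θ₂ = atan2(sin Δλ cos φ₁, −cos φ₂ sin φ₁ + sin φ₂ cos φ₁ cos Δλ) = 66.79°
Δθ = θ₂ − θ₁ = -17.8°

-17.8°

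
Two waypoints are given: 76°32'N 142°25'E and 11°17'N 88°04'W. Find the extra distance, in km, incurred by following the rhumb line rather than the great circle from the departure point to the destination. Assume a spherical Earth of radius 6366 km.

1424 km

Great circle: cos σ = sin φ₁ sin φ₂ + cos φ₁ cos φ₂ cos Δλ,  σ = 1.5258 rad → d_gc = 9713.4 km
Rhumb line: Δψ = -1.9383, q = Δφ/Δψ = 0.5875, d_rh = R√(Δφ²+q²Δλ²) = 11137.4 km
Excess = 11137.4 − 9713.4 = 1424.0 ≈ 1424 km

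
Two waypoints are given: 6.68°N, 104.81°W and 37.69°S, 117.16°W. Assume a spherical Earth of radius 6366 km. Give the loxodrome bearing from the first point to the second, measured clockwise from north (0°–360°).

Meridional parts: M(φ₁)=+0.1169, M(φ₂)=-0.7111 → ΔM = -0.8280;  Δλ = -0.2155 rad
tan C = Δλ / ΔM = +0.2603 → C = 194.59°

194.6°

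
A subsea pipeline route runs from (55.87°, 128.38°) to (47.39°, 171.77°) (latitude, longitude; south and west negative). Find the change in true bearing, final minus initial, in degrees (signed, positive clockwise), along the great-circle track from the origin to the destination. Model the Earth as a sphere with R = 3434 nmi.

+34.7°

Initial bearing θ₁ = atan2(sin Δλ cos φ₂, cos φ₁ sin φ₂ − sin φ₁ cos φ₂ cos Δλ) = 89.30°
Final bearing θ₂ = (initial bearing from the destination back to the start) + 180° = 124.04°
Δθ = θ₂ − θ₁ = +34.7°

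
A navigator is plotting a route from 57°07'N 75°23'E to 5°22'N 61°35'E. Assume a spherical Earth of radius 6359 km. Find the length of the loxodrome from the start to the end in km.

Δψ = ln[tan(π/4+φ₂/2)/tan(π/4+φ₁/2)] = -1.1266;  Δφ = -0.9032 rad,  Δλ = -0.2409 rad
q = Δφ/Δψ = 0.8017
d = R·√(Δφ² + q²Δλ²) = 6359·0.92362 = 5873 km

5873 km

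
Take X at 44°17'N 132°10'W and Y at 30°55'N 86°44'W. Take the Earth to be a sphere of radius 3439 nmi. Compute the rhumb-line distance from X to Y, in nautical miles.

2295 nmi

Rhumb course C = atan2(Δλ, Δψ) with Δψ = ln[tan(π/4+φ₂/2)/tan(π/4+φ₁/2)] = -0.2959, Δλ = +0.7930 → C = 110.47°
d = R·|Δφ| / |cos C| = 3439·0.23329 / 0.34964 = 2295 nmi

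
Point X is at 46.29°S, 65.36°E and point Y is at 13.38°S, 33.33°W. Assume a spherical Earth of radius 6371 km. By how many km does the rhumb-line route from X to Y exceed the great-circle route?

404 km

Great circle: cos σ = sin φ₁ sin φ₂ + cos φ₁ cos φ₂ cos Δλ,  σ = 1.5050 rad → d_gc = 9588.6 km
Rhumb line: Δψ = +0.6779, q = Δφ/Δψ = 0.8473, d_rh = R√(Δφ²+q²Δλ²) = 9992.3 km
Excess = 9992.3 − 9588.6 = 403.7 ≈ 404 km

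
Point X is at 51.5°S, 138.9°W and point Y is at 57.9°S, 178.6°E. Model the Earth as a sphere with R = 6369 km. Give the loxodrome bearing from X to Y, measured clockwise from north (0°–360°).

255.4°

Δψ = ln[tan(π/4+φ₂/2)/tan(π/4+φ₁/2)] = -0.1938
Δλ = -0.7418 rad (taken the short way round)
course = atan2(Δλ, Δψ) = 255.36°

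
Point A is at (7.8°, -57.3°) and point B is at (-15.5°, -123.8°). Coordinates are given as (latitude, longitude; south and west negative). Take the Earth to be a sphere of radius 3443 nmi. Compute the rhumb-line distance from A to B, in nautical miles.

Rhumb course C = atan2(Δλ, Δψ) with Δψ = ln[tan(π/4+φ₂/2)/tan(π/4+φ₁/2)] = -0.4104, Δλ = -1.1606 → C = 250.52°
d = R·|Δφ| / |cos C| = 3443·0.40666 / 0.33340 = 4200 nmi

4200 nmi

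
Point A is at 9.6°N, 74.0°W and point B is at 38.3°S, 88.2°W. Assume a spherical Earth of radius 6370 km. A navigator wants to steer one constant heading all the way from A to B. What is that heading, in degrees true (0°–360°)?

195.5°

Δψ = ln[tan(π/4+φ₂/2)/tan(π/4+φ₁/2)] = -0.8930
Δλ = -0.2478 rad (taken the short way round)
course = atan2(Δλ, Δψ) = 195.51°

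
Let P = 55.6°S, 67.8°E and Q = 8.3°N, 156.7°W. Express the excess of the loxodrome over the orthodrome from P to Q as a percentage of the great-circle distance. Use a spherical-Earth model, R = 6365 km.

Great circle: σ = 2.1151 rad → d_gc = Rσ = 13462.8 km
Rhumb: Δφ = +1.1153, Δλ = +2.3649, Δψ = +1.3180, q = Δφ/Δψ = 0.8462 → d_rh = R√(Δφ²+q²Δλ²) = 14581.8 km
Excess = (14581.8 − 13462.8) / 13462.8 = 1119.0 / 13462.8 = 8.31% ≈ 8.3%

8.3%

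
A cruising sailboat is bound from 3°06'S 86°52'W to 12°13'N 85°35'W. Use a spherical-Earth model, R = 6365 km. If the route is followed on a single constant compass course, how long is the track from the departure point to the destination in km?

1707 km

Rhumb course C = atan2(Δλ, Δψ) with Δψ = ln[tan(π/4+φ₂/2)/tan(π/4+φ₁/2)] = +0.2690, Δλ = +0.0224 → C = 4.76°
d = R·|Δφ| / |cos C| = 6365·0.26733 / 0.99655 = 1707 km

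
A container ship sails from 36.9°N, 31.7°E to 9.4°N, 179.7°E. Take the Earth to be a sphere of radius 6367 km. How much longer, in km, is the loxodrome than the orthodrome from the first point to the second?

1361 km

Great circle: cos σ = sin φ₁ sin φ₂ + cos φ₁ cos φ₂ cos Δλ,  σ = 2.1785 rad → d_gc = 13870.6 km
Rhumb line: Δψ = -0.5290, q = Δφ/Δψ = 0.9073, d_rh = R√(Δφ²+q²Δλ²) = 15231.7 km
Excess = 15231.7 − 13870.6 = 1361.1 ≈ 1361 km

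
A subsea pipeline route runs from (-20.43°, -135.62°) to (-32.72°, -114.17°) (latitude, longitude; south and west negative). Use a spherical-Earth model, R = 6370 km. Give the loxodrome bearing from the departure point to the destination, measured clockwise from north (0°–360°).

122.7°

Δψ = ln[tan(π/4+φ₂/2)/tan(π/4+φ₁/2)] = -0.2405
Δλ = +0.3744 rad (taken the short way round)
course = atan2(Δλ, Δψ) = 122.72°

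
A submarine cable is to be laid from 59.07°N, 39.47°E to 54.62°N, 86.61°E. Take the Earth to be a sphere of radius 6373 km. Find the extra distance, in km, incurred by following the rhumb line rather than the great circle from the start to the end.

58 km

Great circle: cos σ = sin φ₁ sin φ₂ + cos φ₁ cos φ₂ cos Δλ,  σ = 0.4468 rad → d_gc = 2847.7 km
Rhumb line: Δψ = -0.1422, q = Δφ/Δψ = 0.5461, d_rh = R√(Δφ²+q²Δλ²) = 2906.0 km
Excess = 2906.0 − 2847.7 = 58.3 ≈ 58 km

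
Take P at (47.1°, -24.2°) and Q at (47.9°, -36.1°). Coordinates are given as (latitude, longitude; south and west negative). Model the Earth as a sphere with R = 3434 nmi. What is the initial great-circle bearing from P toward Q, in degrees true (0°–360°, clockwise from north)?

280.1°

N = sin Δλ·cos φ₂ = -0.1382;  D = cos φ₁ sin φ₂ − sin φ₁ cos φ₂ cos Δλ = +0.0245
initial course = atan2(N, D) = 280.06°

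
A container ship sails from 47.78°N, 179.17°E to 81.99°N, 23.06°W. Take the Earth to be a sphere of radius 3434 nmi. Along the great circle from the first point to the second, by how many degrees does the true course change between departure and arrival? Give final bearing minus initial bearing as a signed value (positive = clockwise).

+156.6°

At departure: θ₁ = atan2(sin Δλ cos φ₂, cos φ₁ sin φ₂ − sin φ₁ cos φ₂ cos Δλ) = 3.96°
At arrival: θ₂ = atan2(sin Δλ cos φ₁, −cos φ₂ sin φ₁ + sin φ₂ cos φ₁ cos Δλ) = 160.53°
Δθ = θ₂ − θ₁ = +156.6°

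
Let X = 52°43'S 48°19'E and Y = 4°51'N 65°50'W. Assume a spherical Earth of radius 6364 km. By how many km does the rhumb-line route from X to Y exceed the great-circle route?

Great circle: cos σ = sin φ₁ sin φ₂ + cos φ₁ cos φ₂ cos Δλ,  σ = 1.8904 rad → d_gc = 12030.7 km
Rhumb line: Δψ = +1.1714, q = Δφ/Δψ = 0.8577, d_rh = R√(Δφ²+q²Δλ²) = 12615.5 km
Excess = 12615.5 − 12030.7 = 584.8 ≈ 585 km

585 km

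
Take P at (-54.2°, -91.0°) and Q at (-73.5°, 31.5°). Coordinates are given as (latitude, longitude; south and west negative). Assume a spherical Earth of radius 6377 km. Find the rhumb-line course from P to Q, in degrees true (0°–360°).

110.5°

Δψ = ln[tan(π/4+φ₂/2)/tan(π/4+φ₁/2)] = -0.8009
Δλ = +2.1380 rad (taken the short way round)
course = atan2(Δλ, Δψ) = 110.54°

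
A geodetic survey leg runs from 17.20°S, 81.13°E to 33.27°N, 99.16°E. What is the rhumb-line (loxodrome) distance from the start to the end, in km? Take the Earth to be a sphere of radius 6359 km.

5919 km

Rhumb course C = atan2(Δλ, Δψ) with Δψ = ln[tan(π/4+φ₂/2)/tan(π/4+φ₁/2)] = +0.9212, Δλ = +0.3147 → C = 18.86°
d = R·|Δφ| / |cos C| = 6359·0.88087 / 0.94631 = 5919 km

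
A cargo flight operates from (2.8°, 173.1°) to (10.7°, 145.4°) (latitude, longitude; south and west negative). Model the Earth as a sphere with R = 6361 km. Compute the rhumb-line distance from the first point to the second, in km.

Δψ = ln[tan(π/4+φ₂/2)/tan(π/4+φ₁/2)] = +0.1390;  Δφ = +0.1379 rad,  Δλ = -0.4835 rad
q = Δφ/Δψ = 0.9923
d = R·√(Δφ² + q²Δλ²) = 6361·0.49914 = 3175 km

3175 km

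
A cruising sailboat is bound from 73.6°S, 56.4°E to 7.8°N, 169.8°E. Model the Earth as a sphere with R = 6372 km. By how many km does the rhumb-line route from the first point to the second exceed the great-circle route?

Great circle: cos σ = sin φ₁ sin φ₂ + cos φ₁ cos φ₂ cos Δλ,  σ = 1.8145 rad → d_gc = 11561.9 km
Rhumb line: Δψ = +2.0738, q = Δφ/Δψ = 0.6851, d_rh = R√(Δφ²+q²Δλ²) = 12513.9 km
Excess = 12513.9 − 11561.9 = 952.0 ≈ 952 km

952 km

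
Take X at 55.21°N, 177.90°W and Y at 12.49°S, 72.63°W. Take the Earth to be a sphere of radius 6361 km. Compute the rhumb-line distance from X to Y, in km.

12513 km

Δψ = ln[tan(π/4+φ₂/2)/tan(π/4+φ₁/2)] = -1.3804;  Δφ = -1.1816 rad,  Δλ = +1.8373 rad
q = Δφ/Δψ = 0.8560
d = R·√(Δφ² + q²Δλ²) = 6361·1.96712 = 12513 km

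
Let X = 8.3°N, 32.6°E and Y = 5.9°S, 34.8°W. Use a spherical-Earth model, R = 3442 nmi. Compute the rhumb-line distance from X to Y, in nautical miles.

Rhumb course C = atan2(Δλ, Δψ) with Δψ = ln[tan(π/4+φ₂/2)/tan(π/4+φ₁/2)] = -0.2485, Δλ = -1.1764 → C = 258.07°
d = R·|Δφ| / |cos C| = 3442·0.24784 / 0.20671 = 4127 nmi

4127 nmi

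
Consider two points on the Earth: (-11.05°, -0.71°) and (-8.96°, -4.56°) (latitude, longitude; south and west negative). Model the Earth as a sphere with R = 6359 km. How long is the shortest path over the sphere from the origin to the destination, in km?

480 km

Haversine: a = sin²(Δφ/2)+cos φ₁ cos φ₂ sin²(Δλ/2) = 0.00143;  σ = 2·atan2(√a,√(1−a))
σ = 4.329° → d = Rσ = 6359·0.07556 = 480 km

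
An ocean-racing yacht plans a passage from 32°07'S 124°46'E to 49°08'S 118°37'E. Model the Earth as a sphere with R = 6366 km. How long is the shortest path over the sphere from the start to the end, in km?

Haversine: a = sin²(Δφ/2)+cos φ₁ cos φ₂ sin²(Δλ/2) = 0.02348;  σ = 2·atan2(√a,√(1−a))
σ = 17.630° → d = Rσ = 6366·0.30771 = 1959 km

1959 km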